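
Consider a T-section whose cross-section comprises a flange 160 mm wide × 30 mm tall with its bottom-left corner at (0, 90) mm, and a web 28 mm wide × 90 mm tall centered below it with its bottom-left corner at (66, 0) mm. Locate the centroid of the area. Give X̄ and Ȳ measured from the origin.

X̄ = 80.00 mm, Ȳ = 84.34 mm

Part | A | x̄ᵢ | ȳᵢ | A·x̄ᵢ | A·ȳᵢ
web | 2520.00 | 80.00 | 45.00 | 201600.00 | 113400.00
flange | 4800.00 | 80.00 | 105.00 | 384000.00 | 504000.00
Σ | 7320.00 |  |  | 585600.00 | 617400.00
X̄ = 585600.00 / 7320.00 = 80.00 mm
Ȳ = 617400.00 / 7320.00 = 84.34 mm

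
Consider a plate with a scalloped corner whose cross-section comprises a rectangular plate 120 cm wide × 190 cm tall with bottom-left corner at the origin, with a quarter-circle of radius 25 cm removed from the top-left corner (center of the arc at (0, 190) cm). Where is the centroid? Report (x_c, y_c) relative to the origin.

x_c = 61.09 cm, y_c = 93.14 cm

plate: A = 120 × 190 = 22800.00, centroid at (60.00, 95.00).
removed quarter-circle: A = −¼π·25² = -490.87, centroid at (10.61, 179.39).
ΣA = 22309.13 cm²
ΣAx_c = (22800.00)(60.00) + (-490.87)(10.61) = 1362791.67 cm³
ΣAy_c = (22800.00)(95.00) + (-490.87)(179.39) = 2077942.30 cm³
x_c = 1362791.67 / 22309.13 = 61.09 cm
y_c = 2077942.30 / 22309.13 = 93.14 cm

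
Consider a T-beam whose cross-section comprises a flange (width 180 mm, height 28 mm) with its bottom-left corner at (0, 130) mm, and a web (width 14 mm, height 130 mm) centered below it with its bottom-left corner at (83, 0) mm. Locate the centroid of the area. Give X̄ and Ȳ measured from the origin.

X̄ = 90.00 mm, Ȳ = 123.04 mm

web: A = 14 × 130 = 1820.00, centroid at (90.00, 65.00).
flange: A = 180 × 28 = 5040.00, centroid at (90.00, 144.00).
ΣA = 6860.00 mm², ΣAX̄ = 617400.00 mm³, ΣAȲ = 844060.00 mm³.
X̄ = 617400.00/6860.00 = 90.00 mm; Ȳ = 844060.00/6860.00 = 123.04 mm.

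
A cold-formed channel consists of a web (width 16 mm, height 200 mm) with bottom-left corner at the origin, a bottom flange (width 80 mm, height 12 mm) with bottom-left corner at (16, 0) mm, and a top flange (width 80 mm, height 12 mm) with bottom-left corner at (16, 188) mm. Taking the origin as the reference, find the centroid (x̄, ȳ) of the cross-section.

Part | A | x̄ᵢ | ȳᵢ | A·x̄ᵢ | A·ȳᵢ
web | 3200.00 | 8.00 | 100.00 | 25600.00 | 320000.00
bottom flange | 960.00 | 56.00 | 6.00 | 53760.00 | 5760.00
top flange | 960.00 | 56.00 | 194.00 | 53760.00 | 186240.00
Σ | 5120.00 |  |  | 133120.00 | 512000.00
x̄ = 133120.00 / 5120.00 = 26.00 mm
ȳ = 512000.00 / 5120.00 = 100.00 mm

x̄ = 26.00 mm, ȳ = 100.00 mm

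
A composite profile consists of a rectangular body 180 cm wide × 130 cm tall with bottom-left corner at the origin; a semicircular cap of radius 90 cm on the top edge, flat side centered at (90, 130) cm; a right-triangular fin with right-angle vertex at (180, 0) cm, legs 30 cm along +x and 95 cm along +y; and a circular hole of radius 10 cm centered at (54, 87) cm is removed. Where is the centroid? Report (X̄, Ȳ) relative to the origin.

X̄ = 94.13 cm, Ȳ = 98.80 cm

rectangular body: A = 180 × 130 = 23400.00, centroid at (90.00, 65.00).
semicircular top: A = ½π·90² = 12723.45, centroid at (90.00, 168.20).
triangular fin: A = ½·30·95 = 1425.00, centroid at (190.00, 31.67).
hole: A = −π·10² = -314.16, centroid at (54.00, 87.00).
ΣA = 37234.29 cm², ΣAX̄ = 3504895.92 cm³, ΣAȲ = 3678841.68 cm³.
X̄ = 3504895.92/37234.29 = 94.13 cm; Ȳ = 3678841.68/37234.29 = 98.80 cm.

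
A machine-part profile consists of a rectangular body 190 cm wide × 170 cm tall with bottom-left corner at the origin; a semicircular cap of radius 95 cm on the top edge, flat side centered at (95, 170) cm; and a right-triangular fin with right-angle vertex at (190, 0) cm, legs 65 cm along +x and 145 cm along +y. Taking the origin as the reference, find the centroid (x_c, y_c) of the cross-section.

x_c = 105.74 cm, y_c = 116.33 cm

Part | A | x̄ᵢ | ȳᵢ | A·x̄ᵢ | A·ȳᵢ
rectangular body | 32300.00 | 95.00 | 85.00 | 3068500.00 | 2745500.00
semicircular top | 14176.44 | 95.00 | 210.32 | 1346761.50 | 2981577.60
triangular fin | 4712.50 | 211.67 | 48.33 | 997479.17 | 227770.83
Σ | 51188.94 |  |  | 5412740.67 | 5954848.43
x_c = 5412740.67 / 51188.94 = 105.74 cm
y_c = 5954848.43 / 51188.94 = 116.33 cm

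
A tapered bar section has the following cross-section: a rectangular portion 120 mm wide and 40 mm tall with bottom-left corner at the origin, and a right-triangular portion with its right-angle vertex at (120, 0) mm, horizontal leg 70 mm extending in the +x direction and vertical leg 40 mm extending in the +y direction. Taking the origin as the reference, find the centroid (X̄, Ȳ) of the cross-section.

rectangular portion: A = 120 × 40 = 4800.00, centroid at (60.00, 20.00).
triangular portion: A = ½·70·40 = 1400.00, centroid at (143.33, 13.33).
ΣA = 6200.00 mm²
ΣAX̄ = (4800.00)(60.00) + (1400.00)(143.33) = 488666.67 mm³
ΣAȲ = (4800.00)(20.00) + (1400.00)(13.33) = 114666.67 mm³
X̄ = 488666.67 / 6200.00 = 78.82 mm
Ȳ = 114666.67 / 6200.00 = 18.49 mm

X̄ = 78.82 mm, Ȳ = 18.49 mm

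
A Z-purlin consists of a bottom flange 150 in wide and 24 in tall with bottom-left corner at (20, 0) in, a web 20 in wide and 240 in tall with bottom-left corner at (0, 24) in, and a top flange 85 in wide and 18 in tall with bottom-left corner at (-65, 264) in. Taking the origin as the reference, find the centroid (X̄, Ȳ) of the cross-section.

bottom flange: A = 150 × 24 = 3600.00, centroid at (95.00, 12.00).
web: A = 20 × 240 = 4800.00, centroid at (10.00, 144.00).
top flange: A = 85 × 18 = 1530.00, centroid at (-22.50, 273.00).
ΣA = 9930.00 in²
ΣAX̄ = (3600.00)(95.00) + (4800.00)(10.00) + (1530.00)(-22.50) = 355575.00 in³
ΣAȲ = (3600.00)(12.00) + (4800.00)(144.00) + (1530.00)(273.00) = 1152090.00 in³
X̄ = 355575.00 / 9930.00 = 35.81 in
Ȳ = 1152090.00 / 9930.00 = 116.02 in

X̄ = 35.81 in, Ȳ = 116.02 in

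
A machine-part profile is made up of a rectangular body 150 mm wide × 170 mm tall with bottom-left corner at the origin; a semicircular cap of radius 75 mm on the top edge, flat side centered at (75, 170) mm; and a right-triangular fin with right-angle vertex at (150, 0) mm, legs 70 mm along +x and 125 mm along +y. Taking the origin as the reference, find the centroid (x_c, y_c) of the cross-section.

rectangular body: A = 150 × 170 = 25500.00, centroid at (75.00, 85.00).
semicircular top: A = ½π·75² = 8835.73, centroid at (75.00, 201.83).
triangular fin: A = ½·70·125 = 4375.00, centroid at (173.33, 41.67).
ΣA = 38710.73 mm², ΣAx_c = 3333513.03 mm³, ΣAy_c = 4133115.65 mm³.
x_c = 3333513.03/38710.73 = 86.11 mm; y_c = 4133115.65/38710.73 = 106.77 mm.

x_c = 86.11 mm, y_c = 106.77 mm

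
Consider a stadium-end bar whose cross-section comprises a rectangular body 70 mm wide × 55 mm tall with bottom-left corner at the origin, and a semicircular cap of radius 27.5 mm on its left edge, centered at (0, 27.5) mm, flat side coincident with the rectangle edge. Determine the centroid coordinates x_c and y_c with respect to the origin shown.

x_c = 24.00 mm, y_c = 27.50 mm

rectangular body: A = 70 × 55 = 3850.00, centroid at (35.00, 27.50).
semicircular end: A = ½π·27.5² = 1187.91, centroid at (-11.67, 27.50).
ΣA = 5037.91 mm², ΣAx_c = 120885.42 mm³, ΣAy_c = 138542.65 mm³.
x_c = 120885.42/5037.91 = 24.00 mm; y_c = 138542.65/5037.91 = 27.50 mm.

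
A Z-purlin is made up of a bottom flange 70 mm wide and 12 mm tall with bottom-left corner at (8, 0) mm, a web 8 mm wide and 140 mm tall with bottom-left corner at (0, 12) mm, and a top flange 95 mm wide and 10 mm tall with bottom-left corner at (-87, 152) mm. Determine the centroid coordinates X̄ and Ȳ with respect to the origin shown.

X̄ = 1.06 mm, Ȳ = 84.55 mm

bottom flange: A = 70 × 12 = 840.00, centroid at (43.00, 6.00).
web: A = 8 × 140 = 1120.00, centroid at (4.00, 82.00).
top flange: A = 95 × 10 = 950.00, centroid at (-39.50, 157.00).
ΣA = 2910.00 mm²
ΣAX̄ = (840.00)(43.00) + (1120.00)(4.00) + (950.00)(-39.50) = 3075.00 mm³
ΣAȲ = (840.00)(6.00) + (1120.00)(82.00) + (950.00)(157.00) = 246030.00 mm³
X̄ = 3075.00 / 2910.00 = 1.06 mm
Ȳ = 246030.00 / 2910.00 = 84.55 mm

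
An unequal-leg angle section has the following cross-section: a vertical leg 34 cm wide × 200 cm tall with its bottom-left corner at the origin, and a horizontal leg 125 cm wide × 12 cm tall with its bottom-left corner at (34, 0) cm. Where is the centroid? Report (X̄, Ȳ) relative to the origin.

X̄ = 31.37 cm, Ȳ = 83.01 cm

vertical leg: A = 34 × 200 = 6800.00, centroid at (17.00, 100.00).
horizontal leg: A = 125 × 12 = 1500.00, centroid at (96.50, 6.00).
ΣA = 8300.00 cm², ΣAX̄ = 260350.00 cm³, ΣAȲ = 689000.00 cm³.
X̄ = 260350.00/8300.00 = 31.37 cm; Ȳ = 689000.00/8300.00 = 83.01 cm.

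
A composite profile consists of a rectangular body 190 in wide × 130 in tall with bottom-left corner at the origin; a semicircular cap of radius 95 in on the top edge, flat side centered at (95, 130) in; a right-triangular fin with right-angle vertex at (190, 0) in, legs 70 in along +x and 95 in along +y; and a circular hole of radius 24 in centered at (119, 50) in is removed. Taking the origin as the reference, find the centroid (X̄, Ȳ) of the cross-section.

X̄ = 103.67 in, Ȳ = 99.89 in

rectangular body: A = 190 × 130 = 24700.00, centroid at (95.00, 65.00).
semicircular top: A = ½π·95² = 14176.44, centroid at (95.00, 170.32).
triangular fin: A = ½·70·95 = 3325.00, centroid at (213.33, 31.67).
hole: A = −π·24² = -1809.56, centroid at (119.00, 50.00).
ΣA = 40391.88 in², ΣAX̄ = 4187257.51 in³, ΣAȲ = 4034833.92 in³.
X̄ = 4187257.51/40391.88 = 103.67 in; Ȳ = 4034833.92/40391.88 = 99.89 in.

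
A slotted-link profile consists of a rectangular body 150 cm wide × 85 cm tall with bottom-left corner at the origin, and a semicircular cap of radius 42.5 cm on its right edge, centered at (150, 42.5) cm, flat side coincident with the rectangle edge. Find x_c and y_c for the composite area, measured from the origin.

rectangular body: A = 150 × 85 = 12750.00, centroid at (75.00, 42.50).
semicircular end: A = ½π·42.5² = 2837.25, centroid at (168.04, 42.50).
ΣA = 15587.25 cm², ΣAx_c = 1433014.71 cm³, ΣAy_c = 662458.16 cm³.
x_c = 1433014.71/15587.25 = 91.94 cm; y_c = 662458.16/15587.25 = 42.50 cm.

x_c = 91.94 cm, y_c = 42.50 cm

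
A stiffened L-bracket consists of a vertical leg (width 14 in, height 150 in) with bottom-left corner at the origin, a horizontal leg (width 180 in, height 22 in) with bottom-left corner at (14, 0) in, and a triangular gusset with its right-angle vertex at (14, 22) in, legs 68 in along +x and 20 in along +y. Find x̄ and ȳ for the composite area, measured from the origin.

x̄ = 66.98 in, ȳ = 32.72 in

Part | A | x̄ᵢ | ȳᵢ | A·x̄ᵢ | A·ȳᵢ
vertical leg | 2100.00 | 7.00 | 75.00 | 14700.00 | 157500.00
horizontal leg | 3960.00 | 104.00 | 11.00 | 411840.00 | 43560.00
gusset | 680.00 | 36.67 | 28.67 | 24933.33 | 19493.33
Σ | 6740.00 |  |  | 451473.33 | 220553.33
x̄ = 451473.33 / 6740.00 = 66.98 in
ȳ = 220553.33 / 6740.00 = 32.72 in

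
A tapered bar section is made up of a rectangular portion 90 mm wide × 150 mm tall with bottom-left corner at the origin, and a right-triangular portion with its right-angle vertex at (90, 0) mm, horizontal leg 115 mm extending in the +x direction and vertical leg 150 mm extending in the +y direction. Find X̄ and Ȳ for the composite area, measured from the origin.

Part | A | x̄ᵢ | ȳᵢ | A·x̄ᵢ | A·ȳᵢ
rectangular portion | 13500.00 | 45.00 | 75.00 | 607500.00 | 1012500.00
triangular portion | 8625.00 | 128.33 | 50.00 | 1106875.00 | 431250.00
Σ | 22125.00 |  |  | 1714375.00 | 1443750.00
X̄ = 1714375.00 / 22125.00 = 77.49 mm
Ȳ = 1443750.00 / 22125.00 = 65.25 mm

X̄ = 77.49 mm, Ȳ = 65.25 mm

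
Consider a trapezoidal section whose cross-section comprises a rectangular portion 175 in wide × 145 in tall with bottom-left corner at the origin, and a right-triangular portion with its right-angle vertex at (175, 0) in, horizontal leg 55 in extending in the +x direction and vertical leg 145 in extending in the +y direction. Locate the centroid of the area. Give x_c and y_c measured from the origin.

rectangular portion: A = 175 × 145 = 25375.00, centroid at (87.50, 72.50).
triangular portion: A = ½·55·145 = 3987.50, centroid at (193.33, 48.33).
ΣA = 29362.50 in²
ΣAx_c = (25375.00)(87.50) + (3987.50)(193.33) = 2991229.17 in³
ΣAy_c = (25375.00)(72.50) + (3987.50)(48.33) = 2032416.67 in³
x_c = 2991229.17 / 29362.50 = 101.87 in
y_c = 2032416.67 / 29362.50 = 69.22 in

x_c = 101.87 in, y_c = 69.22 in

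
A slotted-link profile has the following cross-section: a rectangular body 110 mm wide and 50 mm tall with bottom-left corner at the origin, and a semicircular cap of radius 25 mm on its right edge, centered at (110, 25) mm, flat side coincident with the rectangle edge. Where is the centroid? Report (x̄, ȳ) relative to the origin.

rectangular body: A = 110 × 50 = 5500.00, centroid at (55.00, 25.00).
semicircular end: A = ½π·25² = 981.75, centroid at (120.61, 25.00).
ΣA = 6481.75 mm², ΣAx̄ = 420908.91 mm³, ΣAȳ = 162043.69 mm³.
x̄ = 420908.91/6481.75 = 64.94 mm; ȳ = 162043.69/6481.75 = 25.00 mm.

x̄ = 64.94 mm, ȳ = 25.00 mm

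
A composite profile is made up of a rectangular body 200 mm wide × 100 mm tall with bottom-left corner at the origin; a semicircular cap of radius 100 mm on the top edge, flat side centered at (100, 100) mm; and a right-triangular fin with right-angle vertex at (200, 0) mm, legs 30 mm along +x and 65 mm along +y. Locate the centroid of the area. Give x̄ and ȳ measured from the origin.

x̄ = 102.92 mm, ȳ = 88.83 mm

rectangular body: A = 200 × 100 = 20000.00, centroid at (100.00, 50.00).
semicircular top: A = ½π·100² = 15707.96, centroid at (100.00, 142.44).
triangular fin: A = ½·30·65 = 975.00, centroid at (210.00, 21.67).
ΣA = 36682.96 mm²
ΣAx̄ = (20000.00)(100.00) + (15707.96)(100.00) + (975.00)(210.00) = 3775546.33 mm³
ΣAȳ = (20000.00)(50.00) + (15707.96)(142.44) + (975.00)(21.67) = 3258587.99 mm³
x̄ = 3775546.33 / 36682.96 = 102.92 mm
ȳ = 3258587.99 / 36682.96 = 88.83 mm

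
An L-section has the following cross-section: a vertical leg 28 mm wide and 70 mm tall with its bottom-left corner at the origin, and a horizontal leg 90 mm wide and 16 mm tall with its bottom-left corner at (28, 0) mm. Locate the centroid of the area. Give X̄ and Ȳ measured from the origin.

X̄ = 38.99 mm, Ȳ = 23.56 mm

vertical leg: A = 28 × 70 = 1960.00, centroid at (14.00, 35.00).
horizontal leg: A = 90 × 16 = 1440.00, centroid at (73.00, 8.00).
ΣA = 3400.00 mm², ΣAX̄ = 132560.00 mm³, ΣAȲ = 80120.00 mm³.
X̄ = 132560.00/3400.00 = 38.99 mm; Ȳ = 80120.00/3400.00 = 23.56 mm.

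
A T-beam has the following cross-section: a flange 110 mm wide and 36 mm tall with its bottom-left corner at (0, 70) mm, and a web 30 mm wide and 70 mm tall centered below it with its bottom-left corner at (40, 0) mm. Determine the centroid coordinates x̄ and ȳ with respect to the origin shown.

Part | A | x̄ᵢ | ȳᵢ | A·x̄ᵢ | A·ȳᵢ
web | 2100.00 | 55.00 | 35.00 | 115500.00 | 73500.00
flange | 3960.00 | 55.00 | 88.00 | 217800.00 | 348480.00
Σ | 6060.00 |  |  | 333300.00 | 421980.00
x̄ = 333300.00 / 6060.00 = 55.00 mm
ȳ = 421980.00 / 6060.00 = 69.63 mm

x̄ = 55.00 mm, ȳ = 69.63 mm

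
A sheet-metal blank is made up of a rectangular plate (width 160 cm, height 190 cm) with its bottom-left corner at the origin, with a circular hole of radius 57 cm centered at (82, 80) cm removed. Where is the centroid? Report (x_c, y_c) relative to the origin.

x_c = 78.99 cm, y_c = 102.58 cm

plate: A = 160 × 190 = 30400.00, centroid at (80.00, 95.00).
hole: A = −π·57² = -10207.03, centroid at (82.00, 80.00).
ΣA = 20192.97 cm², ΣAx_c = 1595023.17 cm³, ΣAy_c = 2071437.24 cm³.
x_c = 1595023.17/20192.97 = 78.99 cm; y_c = 2071437.24/20192.97 = 102.58 cm.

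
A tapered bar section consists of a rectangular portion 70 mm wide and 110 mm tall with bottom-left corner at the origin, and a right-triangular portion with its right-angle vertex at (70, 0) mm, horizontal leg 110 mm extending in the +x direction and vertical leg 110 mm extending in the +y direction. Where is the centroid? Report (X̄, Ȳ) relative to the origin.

X̄ = 66.53 mm, Ȳ = 46.93 mm

Part | A | x̄ᵢ | ȳᵢ | A·x̄ᵢ | A·ȳᵢ
rectangular portion | 7700.00 | 35.00 | 55.00 | 269500.00 | 423500.00
triangular portion | 6050.00 | 106.67 | 36.67 | 645333.33 | 221833.33
Σ | 13750.00 |  |  | 914833.33 | 645333.33
X̄ = 914833.33 / 13750.00 = 66.53 mm
Ȳ = 645333.33 / 13750.00 = 46.93 mm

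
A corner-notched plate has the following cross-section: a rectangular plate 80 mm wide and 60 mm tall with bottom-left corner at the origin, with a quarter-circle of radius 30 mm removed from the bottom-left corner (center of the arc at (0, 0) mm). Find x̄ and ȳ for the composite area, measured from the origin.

plate: A = 80 × 60 = 4800.00, centroid at (40.00, 30.00).
removed quarter-circle: A = −¼π·30² = -706.86, centroid at (12.73, 12.73).
ΣA = 4093.14 mm², ΣAx̄ = 183000.00 mm³, ΣAȳ = 135000.00 mm³.
x̄ = 183000.00/4093.14 = 44.71 mm; ȳ = 135000.00/4093.14 = 32.98 mm.

x̄ = 44.71 mm, ȳ = 32.98 mm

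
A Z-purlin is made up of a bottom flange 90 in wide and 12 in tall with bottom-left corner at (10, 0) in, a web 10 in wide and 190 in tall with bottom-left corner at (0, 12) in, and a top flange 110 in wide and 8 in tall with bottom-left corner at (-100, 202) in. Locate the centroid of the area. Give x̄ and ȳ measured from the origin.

bottom flange: A = 90 × 12 = 1080.00, centroid at (55.00, 6.00).
web: A = 10 × 190 = 1900.00, centroid at (5.00, 107.00).
top flange: A = 110 × 8 = 880.00, centroid at (-45.00, 206.00).
ΣA = 3860.00 in²
ΣAx̄ = (1080.00)(55.00) + (1900.00)(5.00) + (880.00)(-45.00) = 29300.00 in³
ΣAȳ = (1080.00)(6.00) + (1900.00)(107.00) + (880.00)(206.00) = 391060.00 in³
x̄ = 29300.00 / 3860.00 = 7.59 in
ȳ = 391060.00 / 3860.00 = 101.31 in

x̄ = 7.59 in, ȳ = 101.31 in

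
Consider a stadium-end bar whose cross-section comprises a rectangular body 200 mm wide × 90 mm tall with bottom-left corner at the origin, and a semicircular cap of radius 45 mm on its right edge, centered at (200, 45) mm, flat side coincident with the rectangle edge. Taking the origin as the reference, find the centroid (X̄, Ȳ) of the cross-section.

Part | A | x̄ᵢ | ȳᵢ | A·x̄ᵢ | A·ȳᵢ
rectangular body | 18000.00 | 100.00 | 45.00 | 1800000.00 | 810000.00
semicircular end | 3180.86 | 219.10 | 45.00 | 696922.51 | 143138.82
Σ | 21180.86 |  |  | 2496922.51 | 953138.82
X̄ = 2496922.51 / 21180.86 = 117.89 mm
Ȳ = 953138.82 / 21180.86 = 45.00 mm

X̄ = 117.89 mm, Ȳ = 45.00 mm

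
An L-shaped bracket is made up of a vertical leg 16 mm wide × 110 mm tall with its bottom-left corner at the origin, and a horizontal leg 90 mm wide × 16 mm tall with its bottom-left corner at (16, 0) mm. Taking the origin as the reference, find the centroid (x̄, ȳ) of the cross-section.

x̄ = 31.85 mm, ȳ = 33.85 mm

Part | A | x̄ᵢ | ȳᵢ | A·x̄ᵢ | A·ȳᵢ
vertical leg | 1760.00 | 8.00 | 55.00 | 14080.00 | 96800.00
horizontal leg | 1440.00 | 61.00 | 8.00 | 87840.00 | 11520.00
Σ | 3200.00 |  |  | 101920.00 | 108320.00
x̄ = 101920.00 / 3200.00 = 31.85 mm
ȳ = 108320.00 / 3200.00 = 33.85 mm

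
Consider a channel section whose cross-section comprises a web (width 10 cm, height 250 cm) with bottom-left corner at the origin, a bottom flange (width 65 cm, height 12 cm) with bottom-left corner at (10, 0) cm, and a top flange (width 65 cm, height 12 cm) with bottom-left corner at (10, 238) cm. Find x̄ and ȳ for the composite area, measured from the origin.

x̄ = 19.41 cm, ȳ = 125.00 cm

web: A = 10 × 250 = 2500.00, centroid at (5.00, 125.00).
bottom flange: A = 65 × 12 = 780.00, centroid at (42.50, 6.00).
top flange: A = 65 × 12 = 780.00, centroid at (42.50, 244.00).
ΣA = 4060.00 cm², ΣAx̄ = 78800.00 cm³, ΣAȳ = 507500.00 cm³.
x̄ = 78800.00/4060.00 = 19.41 cm; ȳ = 507500.00/4060.00 = 125.00 cm.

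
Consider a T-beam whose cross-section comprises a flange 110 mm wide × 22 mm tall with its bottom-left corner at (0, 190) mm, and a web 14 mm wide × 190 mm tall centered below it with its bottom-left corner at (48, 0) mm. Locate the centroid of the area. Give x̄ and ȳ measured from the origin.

web: A = 14 × 190 = 2660.00, centroid at (55.00, 95.00).
flange: A = 110 × 22 = 2420.00, centroid at (55.00, 201.00).
ΣA = 5080.00 mm²
ΣAx̄ = (2660.00)(55.00) + (2420.00)(55.00) = 279400.00 mm³
ΣAȳ = (2660.00)(95.00) + (2420.00)(201.00) = 739120.00 mm³
x̄ = 279400.00 / 5080.00 = 55.00 mm
ȳ = 739120.00 / 5080.00 = 145.50 mm

x̄ = 55.00 mm, ȳ = 145.50 mm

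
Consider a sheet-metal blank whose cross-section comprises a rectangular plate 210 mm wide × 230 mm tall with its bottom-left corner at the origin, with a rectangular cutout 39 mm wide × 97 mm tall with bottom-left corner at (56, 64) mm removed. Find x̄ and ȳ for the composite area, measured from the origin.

x̄ = 107.51 mm, ȳ = 115.21 mm

plate: A = 210 × 230 = 48300.00, centroid at (105.00, 115.00).
hole: A = −(39 × 97) = -3783.00, centroid at (75.50, 112.50).
ΣA = 44517.00 mm²
ΣAx̄ = (48300.00)(105.00) + (-3783.00)(75.50) = 4785883.50 mm³
ΣAȳ = (48300.00)(115.00) + (-3783.00)(112.50) = 5128912.50 mm³
x̄ = 4785883.50 / 44517.00 = 107.51 mm
ȳ = 5128912.50 / 44517.00 = 115.21 mm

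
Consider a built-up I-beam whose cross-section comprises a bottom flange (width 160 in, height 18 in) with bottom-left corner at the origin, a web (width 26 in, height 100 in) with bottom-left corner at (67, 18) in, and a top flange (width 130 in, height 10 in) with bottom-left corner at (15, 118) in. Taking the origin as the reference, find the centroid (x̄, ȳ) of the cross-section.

x̄ = 80.00 in, ȳ = 53.48 in

Part | A | x̄ᵢ | ȳᵢ | A·x̄ᵢ | A·ȳᵢ
bottom flange | 2880.00 | 80.00 | 9.00 | 230400.00 | 25920.00
web | 2600.00 | 80.00 | 68.00 | 208000.00 | 176800.00
top flange | 1300.00 | 80.00 | 123.00 | 104000.00 | 159900.00
Σ | 6780.00 |  |  | 542400.00 | 362620.00
x̄ = 542400.00 / 6780.00 = 80.00 in
ȳ = 362620.00 / 6780.00 = 53.48 in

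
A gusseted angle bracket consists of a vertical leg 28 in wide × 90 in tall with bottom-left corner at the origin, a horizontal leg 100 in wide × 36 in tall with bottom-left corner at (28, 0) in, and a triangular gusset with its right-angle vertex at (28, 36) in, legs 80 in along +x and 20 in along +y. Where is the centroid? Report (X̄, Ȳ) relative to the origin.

vertical leg: A = 28 × 90 = 2520.00, centroid at (14.00, 45.00).
horizontal leg: A = 100 × 36 = 3600.00, centroid at (78.00, 18.00).
gusset: A = ½·80·20 = 800.00, centroid at (54.67, 42.67).
ΣA = 6920.00 in², ΣAX̄ = 359813.33 in³, ΣAȲ = 212333.33 in³.
X̄ = 359813.33/6920.00 = 52.00 in; Ȳ = 212333.33/6920.00 = 30.68 in.

X̄ = 52.00 in, Ȳ = 30.68 in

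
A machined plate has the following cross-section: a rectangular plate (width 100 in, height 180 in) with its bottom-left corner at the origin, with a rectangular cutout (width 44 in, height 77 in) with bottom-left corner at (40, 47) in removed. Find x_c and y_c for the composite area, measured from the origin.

plate: A = 100 × 180 = 18000.00, centroid at (50.00, 90.00).
hole: A = −(44 × 77) = -3388.00, centroid at (62.00, 85.50).
ΣA = 14612.00 in²
ΣAx_c = (18000.00)(50.00) + (-3388.00)(62.00) = 689944.00 in³
ΣAy_c = (18000.00)(90.00) + (-3388.00)(85.50) = 1330326.00 in³
x_c = 689944.00 / 14612.00 = 47.22 in
y_c = 1330326.00 / 14612.00 = 91.04 in

x_c = 47.22 in, y_c = 91.04 in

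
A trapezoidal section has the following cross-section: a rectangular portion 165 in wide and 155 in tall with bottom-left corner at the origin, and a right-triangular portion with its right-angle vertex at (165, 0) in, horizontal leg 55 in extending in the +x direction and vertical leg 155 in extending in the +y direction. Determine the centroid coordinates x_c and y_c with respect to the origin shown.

Part | A | x̄ᵢ | ȳᵢ | A·x̄ᵢ | A·ȳᵢ
rectangular portion | 25575.00 | 82.50 | 77.50 | 2109937.50 | 1982062.50
triangular portion | 4262.50 | 183.33 | 51.67 | 781458.33 | 220229.17
Σ | 29837.50 |  |  | 2891395.83 | 2202291.67
x_c = 2891395.83 / 29837.50 = 96.90 in
y_c = 2202291.67 / 29837.50 = 73.81 in

x_c = 96.90 in, y_c = 73.81 in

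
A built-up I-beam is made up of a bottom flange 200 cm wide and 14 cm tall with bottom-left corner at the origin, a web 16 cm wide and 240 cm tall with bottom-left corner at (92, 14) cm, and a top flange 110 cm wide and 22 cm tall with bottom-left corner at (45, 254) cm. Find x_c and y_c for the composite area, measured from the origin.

bottom flange: A = 200 × 14 = 2800.00, centroid at (100.00, 7.00).
web: A = 16 × 240 = 3840.00, centroid at (100.00, 134.00).
top flange: A = 110 × 22 = 2420.00, centroid at (100.00, 265.00).
ΣA = 9060.00 cm²
ΣAx_c = (2800.00)(100.00) + (3840.00)(100.00) + (2420.00)(100.00) = 906000.00 cm³
ΣAy_c = (2800.00)(7.00) + (3840.00)(134.00) + (2420.00)(265.00) = 1175460.00 cm³
x_c = 906000.00 / 9060.00 = 100.00 cm
y_c = 1175460.00 / 9060.00 = 129.74 cm

x_c = 100.00 cm, y_c = 129.74 cm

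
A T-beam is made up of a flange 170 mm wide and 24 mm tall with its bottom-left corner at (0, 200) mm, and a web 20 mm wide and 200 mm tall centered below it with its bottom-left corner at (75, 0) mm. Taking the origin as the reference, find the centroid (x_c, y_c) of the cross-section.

x_c = 85.00 mm, y_c = 156.55 mm

web: A = 20 × 200 = 4000.00, centroid at (85.00, 100.00).
flange: A = 170 × 24 = 4080.00, centroid at (85.00, 212.00).
ΣA = 8080.00 mm², ΣAx_c = 686800.00 mm³, ΣAy_c = 1264960.00 mm³.
x_c = 686800.00/8080.00 = 85.00 mm; y_c = 1264960.00/8080.00 = 156.55 mm.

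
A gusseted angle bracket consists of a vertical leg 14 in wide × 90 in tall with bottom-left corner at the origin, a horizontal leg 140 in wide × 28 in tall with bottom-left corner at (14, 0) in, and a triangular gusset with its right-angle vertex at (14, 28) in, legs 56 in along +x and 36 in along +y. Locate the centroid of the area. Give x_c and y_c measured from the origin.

vertical leg: A = 14 × 90 = 1260.00, centroid at (7.00, 45.00).
horizontal leg: A = 140 × 28 = 3920.00, centroid at (84.00, 14.00).
gusset: A = ½·56·36 = 1008.00, centroid at (32.67, 40.00).
ΣA = 6188.00 in², ΣAx_c = 371028.00 in³, ΣAy_c = 151900.00 in³.
x_c = 371028.00/6188.00 = 59.96 in; y_c = 151900.00/6188.00 = 24.55 in.

x_c = 59.96 in, y_c = 24.55 in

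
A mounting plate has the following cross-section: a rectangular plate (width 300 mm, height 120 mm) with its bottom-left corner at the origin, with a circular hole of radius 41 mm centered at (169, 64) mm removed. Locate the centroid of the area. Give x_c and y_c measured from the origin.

x_c = 146.73 mm, y_c = 59.31 mm

Part | A | x̄ᵢ | ȳᵢ | A·x̄ᵢ | A·ȳᵢ
plate | 36000.00 | 150.00 | 60.00 | 5400000.00 | 2160000.00
hole | -5281.02 | 169.00 | 64.00 | -892491.92 | -337985.10
Σ | 30718.98 |  |  | 4507508.08 | 1822014.90
x_c = 4507508.08 / 30718.98 = 146.73 mm
y_c = 1822014.90 / 30718.98 = 59.31 mm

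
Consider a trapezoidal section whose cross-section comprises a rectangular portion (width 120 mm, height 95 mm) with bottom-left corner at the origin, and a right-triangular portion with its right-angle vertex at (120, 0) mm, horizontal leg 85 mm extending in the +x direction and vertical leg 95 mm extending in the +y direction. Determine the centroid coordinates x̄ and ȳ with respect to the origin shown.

x̄ = 83.10 mm, ȳ = 43.36 mm

rectangular portion: A = 120 × 95 = 11400.00, centroid at (60.00, 47.50).
triangular portion: A = ½·85·95 = 4037.50, centroid at (148.33, 31.67).
ΣA = 15437.50 mm²
ΣAx̄ = (11400.00)(60.00) + (4037.50)(148.33) = 1282895.83 mm³
ΣAȳ = (11400.00)(47.50) + (4037.50)(31.67) = 669354.17 mm³
x̄ = 1282895.83 / 15437.50 = 83.10 mm
ȳ = 669354.17 / 15437.50 = 43.36 mm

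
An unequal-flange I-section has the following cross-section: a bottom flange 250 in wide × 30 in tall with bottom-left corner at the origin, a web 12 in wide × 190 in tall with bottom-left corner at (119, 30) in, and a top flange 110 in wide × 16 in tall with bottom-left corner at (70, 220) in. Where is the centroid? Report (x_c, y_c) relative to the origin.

x_c = 125.00 in, y_c = 69.22 in

bottom flange: A = 250 × 30 = 7500.00, centroid at (125.00, 15.00).
web: A = 12 × 190 = 2280.00, centroid at (125.00, 125.00).
top flange: A = 110 × 16 = 1760.00, centroid at (125.00, 228.00).
ΣA = 11540.00 in²
ΣAx_c = (7500.00)(125.00) + (2280.00)(125.00) + (1760.00)(125.00) = 1442500.00 in³
ΣAy_c = (7500.00)(15.00) + (2280.00)(125.00) + (1760.00)(228.00) = 798780.00 in³
x_c = 1442500.00 / 11540.00 = 125.00 in
y_c = 798780.00 / 11540.00 = 69.22 in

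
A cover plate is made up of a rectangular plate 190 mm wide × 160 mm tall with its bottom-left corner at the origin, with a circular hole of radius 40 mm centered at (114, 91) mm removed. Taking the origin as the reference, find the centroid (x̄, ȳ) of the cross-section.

x̄ = 91.24 mm, ȳ = 77.82 mm

plate: A = 190 × 160 = 30400.00, centroid at (95.00, 80.00).
hole: A = −π·40² = -5026.55, centroid at (114.00, 91.00).
ΣA = 25373.45 mm², ΣAx̄ = 2314973.50 mm³, ΣAȳ = 1974584.11 mm³.
x̄ = 2314973.50/25373.45 = 91.24 mm; ȳ = 1974584.11/25373.45 = 77.82 mm.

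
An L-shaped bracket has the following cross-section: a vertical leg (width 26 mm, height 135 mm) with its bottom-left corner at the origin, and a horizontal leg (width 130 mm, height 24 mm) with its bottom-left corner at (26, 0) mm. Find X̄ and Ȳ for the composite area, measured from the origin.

X̄ = 49.71 mm, Ȳ = 41.38 mm

vertical leg: A = 26 × 135 = 3510.00, centroid at (13.00, 67.50).
horizontal leg: A = 130 × 24 = 3120.00, centroid at (91.00, 12.00).
ΣA = 6630.00 mm²
ΣAX̄ = (3510.00)(13.00) + (3120.00)(91.00) = 329550.00 mm³
ΣAȲ = (3510.00)(67.50) + (3120.00)(12.00) = 274365.00 mm³
X̄ = 329550.00 / 6630.00 = 49.71 mm
Ȳ = 274365.00 / 6630.00 = 41.38 mm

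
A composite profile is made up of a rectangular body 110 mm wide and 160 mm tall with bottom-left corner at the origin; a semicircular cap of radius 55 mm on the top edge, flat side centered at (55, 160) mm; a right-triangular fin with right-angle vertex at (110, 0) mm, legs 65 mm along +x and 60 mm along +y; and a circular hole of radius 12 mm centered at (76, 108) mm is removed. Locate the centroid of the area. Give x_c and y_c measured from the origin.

Part | A | x̄ᵢ | ȳᵢ | A·x̄ᵢ | A·ȳᵢ
rectangular body | 17600.00 | 55.00 | 80.00 | 968000.00 | 1408000.00
semicircular top | 4751.66 | 55.00 | 183.34 | 261341.24 | 871182.09
triangular fin | 1950.00 | 131.67 | 20.00 | 256750.00 | 39000.00
hole | -452.39 | 76.00 | 108.00 | -34381.59 | -48858.05
Σ | 23849.27 |  |  | 1451709.65 | 2269324.04
x_c = 1451709.65 / 23849.27 = 60.87 mm
y_c = 2269324.04 / 23849.27 = 95.15 mm

x_c = 60.87 mm, y_c = 95.15 mm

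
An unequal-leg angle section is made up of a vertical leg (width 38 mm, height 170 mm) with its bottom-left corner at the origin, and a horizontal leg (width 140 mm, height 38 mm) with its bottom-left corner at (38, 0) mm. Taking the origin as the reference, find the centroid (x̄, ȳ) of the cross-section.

vertical leg: A = 38 × 170 = 6460.00, centroid at (19.00, 85.00).
horizontal leg: A = 140 × 38 = 5320.00, centroid at (108.00, 19.00).
ΣA = 11780.00 mm², ΣAx̄ = 697300.00 mm³, ΣAȳ = 650180.00 mm³.
x̄ = 697300.00/11780.00 = 59.19 mm; ȳ = 650180.00/11780.00 = 55.19 mm.

x̄ = 59.19 mm, ȳ = 55.19 mm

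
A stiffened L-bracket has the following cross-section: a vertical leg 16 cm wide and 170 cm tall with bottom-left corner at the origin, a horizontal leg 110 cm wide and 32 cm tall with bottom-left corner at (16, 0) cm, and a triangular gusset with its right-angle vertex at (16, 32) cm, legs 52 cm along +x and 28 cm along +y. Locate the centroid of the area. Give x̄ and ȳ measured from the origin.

vertical leg: A = 16 × 170 = 2720.00, centroid at (8.00, 85.00).
horizontal leg: A = 110 × 32 = 3520.00, centroid at (71.00, 16.00).
gusset: A = ½·52·28 = 728.00, centroid at (33.33, 41.33).
ΣA = 6968.00 cm², ΣAx̄ = 295946.67 cm³, ΣAȳ = 317610.67 cm³.
x̄ = 295946.67/6968.00 = 42.47 cm; ȳ = 317610.67/6968.00 = 45.58 cm.

x̄ = 42.47 cm, ȳ = 45.58 cm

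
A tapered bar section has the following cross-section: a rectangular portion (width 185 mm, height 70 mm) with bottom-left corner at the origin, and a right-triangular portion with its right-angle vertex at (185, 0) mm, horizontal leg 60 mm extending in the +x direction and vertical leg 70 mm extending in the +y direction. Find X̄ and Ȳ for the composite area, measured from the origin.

rectangular portion: A = 185 × 70 = 12950.00, centroid at (92.50, 35.00).
triangular portion: A = ½·60·70 = 2100.00, centroid at (205.00, 23.33).
ΣA = 15050.00 mm²
ΣAX̄ = (12950.00)(92.50) + (2100.00)(205.00) = 1628375.00 mm³
ΣAȲ = (12950.00)(35.00) + (2100.00)(23.33) = 502250.00 mm³
X̄ = 1628375.00 / 15050.00 = 108.20 mm
Ȳ = 502250.00 / 15050.00 = 33.37 mm

X̄ = 108.20 mm, Ȳ = 33.37 mm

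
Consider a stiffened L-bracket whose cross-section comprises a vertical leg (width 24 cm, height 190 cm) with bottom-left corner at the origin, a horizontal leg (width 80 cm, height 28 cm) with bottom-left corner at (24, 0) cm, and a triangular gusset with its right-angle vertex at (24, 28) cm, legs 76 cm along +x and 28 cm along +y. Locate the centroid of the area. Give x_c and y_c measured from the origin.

vertical leg: A = 24 × 190 = 4560.00, centroid at (12.00, 95.00).
horizontal leg: A = 80 × 28 = 2240.00, centroid at (64.00, 14.00).
gusset: A = ½·76·28 = 1064.00, centroid at (49.33, 37.33).
ΣA = 7864.00 cm², ΣAx_c = 250570.67 cm³, ΣAy_c = 504282.67 cm³.
x_c = 250570.67/7864.00 = 31.86 cm; y_c = 504282.67/7864.00 = 64.13 cm.

x_c = 31.86 cm, y_c = 64.13 cm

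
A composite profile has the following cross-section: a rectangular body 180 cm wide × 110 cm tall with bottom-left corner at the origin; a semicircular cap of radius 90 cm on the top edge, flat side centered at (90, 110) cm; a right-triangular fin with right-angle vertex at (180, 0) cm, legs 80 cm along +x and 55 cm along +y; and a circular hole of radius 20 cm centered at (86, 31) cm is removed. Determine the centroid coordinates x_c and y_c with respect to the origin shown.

Part | A | x̄ᵢ | ȳᵢ | A·x̄ᵢ | A·ȳᵢ
rectangular body | 19800.00 | 90.00 | 55.00 | 1782000.00 | 1089000.00
semicircular top | 12723.45 | 90.00 | 148.20 | 1145110.52 | 1885579.53
triangular fin | 2200.00 | 206.67 | 18.33 | 454666.67 | 40333.33
hole | -1256.64 | 86.00 | 31.00 | -108070.79 | -38955.75
Σ | 33466.81 |  |  | 3273706.40 | 2975957.11
x_c = 3273706.40 / 33466.81 = 97.82 cm
y_c = 2975957.11 / 33466.81 = 88.92 cm

x_c = 97.82 cm, y_c = 88.92 cm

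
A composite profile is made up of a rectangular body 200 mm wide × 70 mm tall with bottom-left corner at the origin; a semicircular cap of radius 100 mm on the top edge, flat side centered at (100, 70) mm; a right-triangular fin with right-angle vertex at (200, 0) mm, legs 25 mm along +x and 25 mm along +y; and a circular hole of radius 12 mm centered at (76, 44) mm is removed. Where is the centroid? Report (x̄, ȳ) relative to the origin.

rectangular body: A = 200 × 70 = 14000.00, centroid at (100.00, 35.00).
semicircular top: A = ½π·100² = 15707.96, centroid at (100.00, 112.44).
triangular fin: A = ½·25·25 = 312.50, centroid at (208.33, 8.33).
hole: A = −π·12² = -452.39, centroid at (76.00, 44.00).
ΣA = 29568.07 mm², ΣAx̄ = 3001518.90 mm³, ΣAȳ = 2238923.13 mm³.
x̄ = 3001518.90/29568.07 = 101.51 mm; ȳ = 2238923.13/29568.07 = 75.72 mm.

x̄ = 101.51 mm, ȳ = 75.72 mm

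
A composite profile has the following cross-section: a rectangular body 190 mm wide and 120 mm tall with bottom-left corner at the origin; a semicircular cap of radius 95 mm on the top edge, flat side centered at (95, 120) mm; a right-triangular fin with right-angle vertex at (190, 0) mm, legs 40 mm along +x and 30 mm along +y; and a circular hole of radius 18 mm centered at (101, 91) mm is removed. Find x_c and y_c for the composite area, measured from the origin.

rectangular body: A = 190 × 120 = 22800.00, centroid at (95.00, 60.00).
semicircular top: A = ½π·95² = 14176.44, centroid at (95.00, 160.32).
triangular fin: A = ½·40·30 = 600.00, centroid at (203.33, 10.00).
hole: A = −π·18² = -1017.88, centroid at (101.00, 91.00).
ΣA = 36558.56 mm²
ΣAx_c = (22800.00)(95.00) + (14176.44)(95.00) + (600.00)(203.33) + (-1017.88)(101.00) = 3531956.02 mm³
ΣAy_c = (22800.00)(60.00) + (14176.44)(160.32) + (600.00)(10.00) + (-1017.88)(91.00) = 3554129.04 mm³
x_c = 3531956.02 / 36558.56 = 96.61 mm
y_c = 3554129.04 / 36558.56 = 97.22 mm

x_c = 96.61 mm, y_c = 97.22 mm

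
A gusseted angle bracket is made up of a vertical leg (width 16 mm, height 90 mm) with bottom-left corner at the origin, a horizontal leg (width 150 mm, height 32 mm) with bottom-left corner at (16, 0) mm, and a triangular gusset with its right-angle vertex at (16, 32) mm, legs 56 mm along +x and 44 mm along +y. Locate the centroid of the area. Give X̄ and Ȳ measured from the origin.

vertical leg: A = 16 × 90 = 1440.00, centroid at (8.00, 45.00).
horizontal leg: A = 150 × 32 = 4800.00, centroid at (91.00, 16.00).
gusset: A = ½·56·44 = 1232.00, centroid at (34.67, 46.67).
ΣA = 7472.00 mm²
ΣAX̄ = (1440.00)(8.00) + (4800.00)(91.00) + (1232.00)(34.67) = 491029.33 mm³
ΣAȲ = (1440.00)(45.00) + (4800.00)(16.00) + (1232.00)(46.67) = 199093.33 mm³
X̄ = 491029.33 / 7472.00 = 65.72 mm
Ȳ = 199093.33 / 7472.00 = 26.65 mm

X̄ = 65.72 mm, Ȳ = 26.65 mm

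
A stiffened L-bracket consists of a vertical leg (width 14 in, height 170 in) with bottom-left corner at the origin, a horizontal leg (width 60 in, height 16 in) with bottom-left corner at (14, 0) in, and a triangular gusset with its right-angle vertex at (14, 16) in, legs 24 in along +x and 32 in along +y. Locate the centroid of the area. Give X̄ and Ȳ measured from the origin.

vertical leg: A = 14 × 170 = 2380.00, centroid at (7.00, 85.00).
horizontal leg: A = 60 × 16 = 960.00, centroid at (44.00, 8.00).
gusset: A = ½·24·32 = 384.00, centroid at (22.00, 26.67).
ΣA = 3724.00 in², ΣAX̄ = 67348.00 in³, ΣAȲ = 220220.00 in³.
X̄ = 67348.00/3724.00 = 18.08 in; Ȳ = 220220.00/3724.00 = 59.14 in.

X̄ = 18.08 in, Ȳ = 59.14 in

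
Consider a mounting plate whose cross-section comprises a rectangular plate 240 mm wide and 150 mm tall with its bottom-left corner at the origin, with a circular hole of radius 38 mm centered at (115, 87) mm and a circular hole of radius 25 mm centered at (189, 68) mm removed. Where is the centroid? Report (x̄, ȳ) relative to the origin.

x̄ = 116.18 mm, ȳ = 73.62 mm

plate: A = 240 × 150 = 36000.00, centroid at (120.00, 75.00).
hole 1: A = −π·38² = -4536.46, centroid at (115.00, 87.00).
hole 2: A = −π·25² = -1963.50, centroid at (189.00, 68.00).
ΣA = 29500.04 mm², ΣAx̄ = 3427206.49 mm³, ΣAȳ = 2171810.31 mm³.
x̄ = 3427206.49/29500.04 = 116.18 mm; ȳ = 2171810.31/29500.04 = 73.62 mm.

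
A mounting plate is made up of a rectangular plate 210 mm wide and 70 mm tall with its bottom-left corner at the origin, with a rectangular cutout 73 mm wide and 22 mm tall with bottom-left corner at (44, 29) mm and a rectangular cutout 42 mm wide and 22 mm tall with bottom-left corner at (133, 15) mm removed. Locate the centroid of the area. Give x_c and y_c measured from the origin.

plate: A = 210 × 70 = 14700.00, centroid at (105.00, 35.00).
hole 1: A = −(73 × 22) = -1606.00, centroid at (80.50, 40.00).
hole 2: A = −(42 × 22) = -924.00, centroid at (154.00, 26.00).
ΣA = 12170.00 mm²
ΣAx_c = (14700.00)(105.00) + (-1606.00)(80.50) + (-924.00)(154.00) = 1271921.00 mm³
ΣAy_c = (14700.00)(35.00) + (-1606.00)(40.00) + (-924.00)(26.00) = 426236.00 mm³
x_c = 1271921.00 / 12170.00 = 104.51 mm
y_c = 426236.00 / 12170.00 = 35.02 mm

x_c = 104.51 mm, y_c = 35.02 mm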